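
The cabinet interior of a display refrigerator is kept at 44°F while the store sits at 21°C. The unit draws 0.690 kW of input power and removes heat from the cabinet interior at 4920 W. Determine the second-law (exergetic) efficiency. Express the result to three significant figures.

0.365

Converting, Q̇_C = 4920 W = 4.920 kW, so COP_actual = Q̇_C/Ẇ = 4.920/0.6900 = 7.130.
In absolute terms T_C = 279.82 K and T_H = 294.15 K, so ΔT = 14.33 K.
COP_Carnot = T_C/ΔT = 279.82/14.33 = 19.52.
η_II = COP_actual/COP_Carnot = 7.130/19.52 = 0.3652.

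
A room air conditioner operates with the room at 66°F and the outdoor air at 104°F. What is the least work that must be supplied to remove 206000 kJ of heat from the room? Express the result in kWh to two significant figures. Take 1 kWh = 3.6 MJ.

In absolute terms T_C = 292.04 K and T_H = 313.15 K, so ΔT = 21.11 K.
The reversible limit is COP_R = T_C/ΔT = 13.83, so W_min = Q_C/COP = Q_C·ΔT/T_C.
W_min = 206000 × 21.11/292.04 = 14890 kJ = 4.137 kWh.

4.1 kWh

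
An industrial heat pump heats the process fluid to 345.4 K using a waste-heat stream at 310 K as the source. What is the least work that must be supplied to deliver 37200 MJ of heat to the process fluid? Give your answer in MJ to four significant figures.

3813 MJ

The reservoir spacing is ΔT = 345.4 − 310 = 35.40 K.
The reversible limit is COP_HP = T_H/ΔT = 9.757, so W_min = Q_H/COP = Q_H·ΔT/T_H.
W_min = 37200 × 35.40/345.40 = 3813 MJ.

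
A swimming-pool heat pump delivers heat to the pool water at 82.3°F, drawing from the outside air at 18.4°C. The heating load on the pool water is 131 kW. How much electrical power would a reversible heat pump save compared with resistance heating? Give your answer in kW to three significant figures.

In absolute terms T_C = 291.55 K and T_H = 301.09 K, so ΔT = 9.544 K.
COP_Carnot = T_H/ΔT = 301.09/9.544 = 31.55.
Resistance heating needs Ẇ_res = Q̇_H = 131.0 kW; the reversible heat pump needs only Ẇ_hp = Q̇_H/COP = 4.153 kW.
Saving = 131.0 − 4.153 = 126.8 kW.

127 kW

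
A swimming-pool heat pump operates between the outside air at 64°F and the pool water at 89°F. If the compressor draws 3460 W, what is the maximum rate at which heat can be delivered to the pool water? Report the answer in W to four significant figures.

In absolute terms T_C = 290.93 K and T_H = 304.82 K, so ΔT = 13.89 K.
COP_Carnot = T_H/ΔT = 304.82/13.89 = 21.95.
Q̇_max = COP_Carnot × Ẇ = 21.95 × 3460 W = 75940 W.

75940 W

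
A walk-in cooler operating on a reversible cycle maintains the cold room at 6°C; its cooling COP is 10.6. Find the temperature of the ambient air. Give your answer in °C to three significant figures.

32.3 °C

COP_R = T_C/(T_H − T_C) gives T_H − T_C = T_C/COP.
With T_C = 279.15 K, T_H = 279.15 × (1 + 1/10.6) = 305.48 K.
Converting, 305.48 K = 32.33°C.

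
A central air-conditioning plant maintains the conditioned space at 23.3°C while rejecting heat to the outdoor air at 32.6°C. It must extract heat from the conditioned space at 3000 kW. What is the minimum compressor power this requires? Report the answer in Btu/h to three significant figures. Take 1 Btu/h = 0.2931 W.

In absolute terms T_C = 296.45 K and T_H = 305.75 K, so ΔT = 9.300 K.
COP_Carnot = T_C/ΔT = 296.45/9.300 = 31.88.
Ẇ_min = Q̇/COP_Carnot = 3000/31.88 = 94.11 kW = 321100 Btu/h.

321000 Btu/h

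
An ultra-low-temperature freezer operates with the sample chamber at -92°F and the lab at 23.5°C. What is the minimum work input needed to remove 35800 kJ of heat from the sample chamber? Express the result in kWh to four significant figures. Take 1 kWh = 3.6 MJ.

4.498 kWh

In absolute terms T_C = 204.26 K and T_H = 296.65 K, so ΔT = 92.39 K.
The reversible limit is COP_R = T_C/ΔT = 2.211, so W_min = Q_C/COP = Q_C·ΔT/T_C.
W_min = 35800 × 92.39/204.26 = 16190 kJ = 4.498 kWh.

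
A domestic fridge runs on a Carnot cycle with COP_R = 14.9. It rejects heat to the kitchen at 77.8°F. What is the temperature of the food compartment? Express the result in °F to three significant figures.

44.0 °F

For a Carnot refrigerator COP_R = T_C/(T_H − T_C), so T_C = COP·T_H/(1 + COP).
With T_H = 298.59 K, T_C = 14.9 × 298.59/15.90 = 279.81 K.
Converting, 279.81 K = 44.00°F.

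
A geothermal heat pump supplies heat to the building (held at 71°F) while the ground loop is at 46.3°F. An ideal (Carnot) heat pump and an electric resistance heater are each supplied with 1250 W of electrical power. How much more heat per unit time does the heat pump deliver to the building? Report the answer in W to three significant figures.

25600 W

In absolute terms T_C = 281.09 K and T_H = 294.82 K, so ΔT = 13.72 K.
COP_Carnot = T_H/ΔT = 294.82/13.72 = 21.48.
The heat pump delivers Q̇_H = COP × Ẇ = 26860 W; the resistance heater delivers Ẇ = 1250 W.
Extra = (COP − 1)·Ẇ = 25610 W.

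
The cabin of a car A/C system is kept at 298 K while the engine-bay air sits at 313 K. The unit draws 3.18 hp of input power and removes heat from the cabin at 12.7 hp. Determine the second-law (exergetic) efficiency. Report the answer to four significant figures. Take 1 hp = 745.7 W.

COP_actual = Q̇_C/Ẇ = 12.70/3.180 = 3.994.
The reservoir spacing is ΔT = 313 − 298 = 15.00 K.
COP_Carnot = T_C/ΔT = 298.00/15.00 = 19.87.
η_II = COP_actual/COP_Carnot = 3.994/19.87 = 0.2010.

0.2010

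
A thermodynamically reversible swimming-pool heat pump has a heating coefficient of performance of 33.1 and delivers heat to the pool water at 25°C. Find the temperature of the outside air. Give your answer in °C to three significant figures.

16.0 °C

COP_HP = T_H/(T_H − T_C) gives T_H − T_C = T_H/COP.
With T_H = 298.15 K, T_C = 298.15 × (1 − 1/33.1) = 289.14 K.
Converting, 289.14 K = 15.99°C.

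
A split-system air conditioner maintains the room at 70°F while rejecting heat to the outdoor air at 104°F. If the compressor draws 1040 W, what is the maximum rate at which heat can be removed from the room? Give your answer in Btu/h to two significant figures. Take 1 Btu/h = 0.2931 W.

55000 Btu/h

In absolute terms T_C = 294.26 K and T_H = 313.15 K, so ΔT = 18.89 K.
COP_Carnot = T_C/ΔT = 294.26/18.89 = 15.58.
Q̇_max = COP_Carnot × Ẇ = 15.58 × 1040 W = 16200 W = 55280 Btu/h.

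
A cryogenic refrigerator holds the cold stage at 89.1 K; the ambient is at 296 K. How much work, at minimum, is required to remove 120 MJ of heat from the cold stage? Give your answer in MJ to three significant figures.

279 MJ

The reservoir spacing is ΔT = 296 − 89.1 = 206.9 K.
The reversible limit is COP_R = T_C/ΔT = 0.4306, so W_min = Q_C/COP = Q_C·ΔT/T_C.
W_min = 120.0 × 206.9/89.10 = 278.7 MJ.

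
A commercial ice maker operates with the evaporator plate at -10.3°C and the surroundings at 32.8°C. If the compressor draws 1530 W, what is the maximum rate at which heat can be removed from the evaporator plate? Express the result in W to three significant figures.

In absolute terms T_C = 262.85 K and T_H = 305.95 K, so ΔT = 43.10 K.
COP_Carnot = T_C/ΔT = 262.85/43.10 = 6.099.
Q̇_max = COP_Carnot × Ẇ = 6.099 × 1530 W = 9331 W.

9330 W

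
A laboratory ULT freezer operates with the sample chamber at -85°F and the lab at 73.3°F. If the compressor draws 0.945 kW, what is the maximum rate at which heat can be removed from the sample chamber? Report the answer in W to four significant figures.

In absolute terms T_C = 208.15 K and T_H = 296.09 K, so ΔT = 87.94 K.
COP_Carnot = T_C/ΔT = 208.15/87.94 = 2.367.
Q̇_max = COP_Carnot × Ẇ = 2.367 × 0.9450 kW = 2.237 kW = 2237 W.

2237 W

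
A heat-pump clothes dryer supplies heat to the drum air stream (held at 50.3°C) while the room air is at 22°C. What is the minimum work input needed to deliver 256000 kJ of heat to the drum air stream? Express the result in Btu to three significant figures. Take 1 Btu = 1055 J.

In absolute terms T_C = 295.15 K and T_H = 323.45 K, so ΔT = 28.30 K.
The reversible limit is COP_HP = T_H/ΔT = 11.43, so W_min = Q_H/COP = Q_H·ΔT/T_H.
W_min = 256000 × 28.30/323.45 = 22400 kJ = 21230 Btu.

21200 Btu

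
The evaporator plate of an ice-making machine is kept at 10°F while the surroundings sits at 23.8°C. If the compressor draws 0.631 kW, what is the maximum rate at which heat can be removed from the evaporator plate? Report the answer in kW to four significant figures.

4.571 kW

In absolute terms T_C = 260.93 K and T_H = 296.95 K, so ΔT = 36.02 K.
COP_Carnot = T_C/ΔT = 260.93/36.02 = 7.244.
Q̇_max = COP_Carnot × Ẇ = 7.244 × 0.6310 kW = 4.571 kW.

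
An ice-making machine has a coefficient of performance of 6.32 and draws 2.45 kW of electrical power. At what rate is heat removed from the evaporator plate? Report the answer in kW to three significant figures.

15.5 kW

Q̇_C = COP × Ẇ = 6.32 × 2.450 = 15.48 kW.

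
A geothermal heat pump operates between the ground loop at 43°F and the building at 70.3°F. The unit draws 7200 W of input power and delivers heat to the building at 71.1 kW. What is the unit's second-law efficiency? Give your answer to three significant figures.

Converting, Q̇_H = 71.10 kW = 71100 W, so COP_actual = Q̇_H/Ẇ = 71100/7200 = 9.875.
In absolute terms T_C = 279.26 K and T_H = 294.43 K, so ΔT = 15.17 K.
COP_Carnot = T_H/ΔT = 294.43/15.17 = 19.41.
η_II = COP_actual/COP_Carnot = 9.875/19.41 = 0.5087.

0.509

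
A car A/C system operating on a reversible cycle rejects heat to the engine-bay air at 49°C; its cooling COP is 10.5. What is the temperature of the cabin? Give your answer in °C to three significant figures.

21.0 °C

For a Carnot refrigerator COP_R = T_C/(T_H − T_C), so T_C = COP·T_H/(1 + COP).
With T_H = 322.15 K, T_C = 10.5 × 322.15/11.50 = 294.14 K.
Converting, 294.14 K = 20.99°C.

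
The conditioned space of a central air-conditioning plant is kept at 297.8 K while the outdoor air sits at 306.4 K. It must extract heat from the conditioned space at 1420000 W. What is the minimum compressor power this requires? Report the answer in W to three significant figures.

41000 W

The reservoir spacing is ΔT = 306.4 − 297.8 = 8.600 K.
COP_Carnot = T_C/ΔT = 297.80/8.600 = 34.63.
Ẇ_min = Q̇/COP_Carnot = 1420000/34.63 = 41010 W.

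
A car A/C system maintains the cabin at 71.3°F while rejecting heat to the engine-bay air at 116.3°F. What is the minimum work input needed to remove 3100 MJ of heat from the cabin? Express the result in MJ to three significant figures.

263 MJ

In absolute terms T_C = 294.98 K and T_H = 319.98 K, so ΔT = 25.00 K.
The reversible limit is COP_R = T_C/ΔT = 11.80, so W_min = Q_C/COP = Q_C·ΔT/T_C.
W_min = 3100 × 25.00/294.98 = 262.7 MJ.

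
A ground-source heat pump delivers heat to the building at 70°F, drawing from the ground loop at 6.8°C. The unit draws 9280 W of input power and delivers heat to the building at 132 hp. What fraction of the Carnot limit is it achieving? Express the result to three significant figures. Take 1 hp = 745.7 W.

Converting, Q̇_H = 132.0 hp = 98430 W, so COP_actual = Q̇_H/Ẇ = 98430/9280 = 10.61.
In absolute terms T_C = 279.95 K and T_H = 294.26 K, so ΔT = 14.31 K.
COP_Carnot = T_H/ΔT = 294.26/14.31 = 20.56.
η_II = COP_actual/COP_Carnot = 10.61/20.56 = 0.5159.

0.516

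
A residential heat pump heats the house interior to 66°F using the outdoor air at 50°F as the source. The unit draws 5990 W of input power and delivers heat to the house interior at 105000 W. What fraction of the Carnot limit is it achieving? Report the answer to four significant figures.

0.5335

COP_actual = Q̇_H/Ẇ = 105000/5990 = 17.53.
In absolute terms T_C = 283.15 K and T_H = 292.04 K, so ΔT = 8.889 K.
COP_Carnot = T_H/ΔT = 292.04/8.889 = 32.85.
η_II = COP_actual/COP_Carnot = 17.53/32.85 = 0.5335.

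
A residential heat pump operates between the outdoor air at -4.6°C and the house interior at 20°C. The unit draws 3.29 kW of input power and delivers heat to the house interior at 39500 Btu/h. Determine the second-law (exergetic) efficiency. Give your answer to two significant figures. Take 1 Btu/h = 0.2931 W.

Converting, Q̇_H = 39500 Btu/h = 11.58 kW, so COP_actual = Q̇_H/Ẇ = 11.58/3.290 = 3.519.
In absolute terms T_C = 268.55 K and T_H = 293.15 K, so ΔT = 24.60 K.
COP_Carnot = T_H/ΔT = 293.15/24.60 = 11.92.
η_II = COP_actual/COP_Carnot = 3.519/11.92 = 0.2953.

0.30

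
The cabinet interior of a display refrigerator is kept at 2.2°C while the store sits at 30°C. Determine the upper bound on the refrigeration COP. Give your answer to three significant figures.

9.90

In absolute terms T_C = 275.35 K and T_H = 303.15 K, so ΔT = 27.80 K.
For a reversible cycle, COP_Carnot = T_C/ΔT = 275.35/27.80 = 9.905.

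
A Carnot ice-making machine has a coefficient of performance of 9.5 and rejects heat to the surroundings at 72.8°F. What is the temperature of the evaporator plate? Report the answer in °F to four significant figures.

For a Carnot refrigerator COP_R = T_C/(T_H − T_C), so T_C = COP·T_H/(1 + COP).
With T_H = 295.82 K, T_C = 9.5 × 295.82/10.50 = 267.64 K.
Converting, 267.64 K = 22.09°F.

22.09 °F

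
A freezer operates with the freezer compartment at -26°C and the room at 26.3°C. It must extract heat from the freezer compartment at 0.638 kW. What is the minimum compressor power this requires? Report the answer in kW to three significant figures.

0.135 kW

In absolute terms T_C = 247.15 K and T_H = 299.45 K, so ΔT = 52.30 K.
COP_Carnot = T_C/ΔT = 247.15/52.30 = 4.726.
Ẇ_min = Q̇/COP_Carnot = 0.6380/4.726 = 0.1350 kW.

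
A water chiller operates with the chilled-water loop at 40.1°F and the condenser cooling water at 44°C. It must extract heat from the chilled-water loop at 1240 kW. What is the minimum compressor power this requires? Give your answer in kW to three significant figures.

In absolute terms T_C = 277.65 K and T_H = 317.15 K, so ΔT = 39.50 K.
COP_Carnot = T_C/ΔT = 277.65/39.50 = 7.029.
Ẇ_min = Q̇/COP_Carnot = 1240/7.029 = 176.4 kW.

176 kW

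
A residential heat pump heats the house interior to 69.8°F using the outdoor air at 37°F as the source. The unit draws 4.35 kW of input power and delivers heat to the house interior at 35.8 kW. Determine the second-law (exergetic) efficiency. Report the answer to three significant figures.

0.510

COP_actual = Q̇_H/Ẇ = 35.80/4.350 = 8.230.
In absolute terms T_C = 275.93 K and T_H = 294.15 K, so ΔT = 18.22 K.
COP_Carnot = T_H/ΔT = 294.15/18.22 = 16.14.
η_II = COP_actual/COP_Carnot = 8.230/16.14 = 0.5098.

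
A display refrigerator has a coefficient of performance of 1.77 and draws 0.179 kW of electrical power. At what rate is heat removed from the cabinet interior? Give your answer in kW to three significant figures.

0.317 kW

Q̇_C = COP × Ẇ = 1.77 × 0.1790 = 0.3168 kW.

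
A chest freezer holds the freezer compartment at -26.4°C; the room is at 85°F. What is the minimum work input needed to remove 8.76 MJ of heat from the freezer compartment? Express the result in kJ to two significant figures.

2000 kJ

In absolute terms T_C = 246.75 K and T_H = 302.59 K, so ΔT = 55.84 K.
The reversible limit is COP_R = T_C/ΔT = 4.419, so W_min = Q_C/COP = Q_C·ΔT/T_C.
W_min = 8.760 × 55.84/246.75 = 1.983 MJ = 1983 kJ.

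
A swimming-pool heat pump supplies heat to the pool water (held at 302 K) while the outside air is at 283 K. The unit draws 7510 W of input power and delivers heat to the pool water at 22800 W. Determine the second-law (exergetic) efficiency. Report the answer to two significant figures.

0.19

COP_actual = Q̇_H/Ẇ = 22800/7510 = 3.036.
The reservoir spacing is ΔT = 302 − 283 = 19.00 K.
COP_Carnot = T_H/ΔT = 302.00/19.00 = 15.89.
η_II = COP_actual/COP_Carnot = 3.036/15.89 = 0.1910.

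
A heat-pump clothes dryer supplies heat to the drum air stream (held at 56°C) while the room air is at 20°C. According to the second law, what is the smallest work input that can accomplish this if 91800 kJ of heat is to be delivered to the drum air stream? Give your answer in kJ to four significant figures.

10040 kJ

In absolute terms T_C = 293.15 K and T_H = 329.15 K, so ΔT = 36.00 K.
The reversible limit is COP_HP = T_H/ΔT = 9.143, so W_min = Q_H/COP = Q_H·ΔT/T_H.
W_min = 91800 × 36.00/329.15 = 10040 kJ.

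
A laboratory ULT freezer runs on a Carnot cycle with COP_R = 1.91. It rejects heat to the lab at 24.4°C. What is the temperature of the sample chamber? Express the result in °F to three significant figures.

-108 °F

For a Carnot refrigerator COP_R = T_C/(T_H − T_C), so T_C = COP·T_H/(1 + COP).
With T_H = 297.55 K, T_C = 1.91 × 297.55/2.910 = 195.30 K.
Converting, 195.30 K = -108.13°F.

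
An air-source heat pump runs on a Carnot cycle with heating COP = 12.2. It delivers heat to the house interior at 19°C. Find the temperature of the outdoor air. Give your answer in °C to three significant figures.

-4.95 °C

COP_HP = T_H/(T_H − T_C) gives T_H − T_C = T_H/COP.
With T_H = 292.15 K, T_C = 292.15 × (1 − 1/12.2) = 268.20 K.
Converting, 268.20 K = -4.95°C.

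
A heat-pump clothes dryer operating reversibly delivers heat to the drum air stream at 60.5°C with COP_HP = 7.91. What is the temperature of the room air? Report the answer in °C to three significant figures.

18.3 °C

COP_HP = T_H/(T_H − T_C) gives T_H − T_C = T_H/COP.
With T_H = 333.65 K, T_C = 333.65 × (1 − 1/7.91) = 291.47 K.
Converting, 291.47 K = 18.32°C.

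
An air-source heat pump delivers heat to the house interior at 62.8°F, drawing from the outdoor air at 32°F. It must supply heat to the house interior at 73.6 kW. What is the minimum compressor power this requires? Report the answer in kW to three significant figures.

In absolute terms T_C = 273.15 K and T_H = 290.26 K, so ΔT = 17.11 K.
COP_Carnot = T_H/ΔT = 290.26/17.11 = 16.96.
Ẇ_min = Q̇/COP_Carnot = 73.60/16.96 = 4.339 kW.

4.34 kW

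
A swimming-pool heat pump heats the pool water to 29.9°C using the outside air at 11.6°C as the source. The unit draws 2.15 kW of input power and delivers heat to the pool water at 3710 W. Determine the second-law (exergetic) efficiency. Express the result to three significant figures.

0.104

Converting, Q̇_H = 3710 W = 3.710 kW, so COP_actual = Q̇_H/Ẇ = 3.710/2.150 = 1.726.
In absolute terms T_C = 284.75 K and T_H = 303.05 K, so ΔT = 18.30 K.
COP_Carnot = T_H/ΔT = 303.05/18.30 = 16.56.
η_II = COP_actual/COP_Carnot = 1.726/16.56 = 0.1042.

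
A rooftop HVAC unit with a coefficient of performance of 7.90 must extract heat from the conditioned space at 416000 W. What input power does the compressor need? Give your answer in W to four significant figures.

Ẇ = Q̇_C/COP = 416000/7.90 = 52660 W.

52660 W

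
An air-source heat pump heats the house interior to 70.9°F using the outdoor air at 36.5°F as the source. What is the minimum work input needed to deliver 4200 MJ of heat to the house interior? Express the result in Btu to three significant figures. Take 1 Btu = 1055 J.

In absolute terms T_C = 275.65 K and T_H = 294.76 K, so ΔT = 19.11 K.
The reversible limit is COP_HP = T_H/ΔT = 15.42, so W_min = Q_H/COP = Q_H·ΔT/T_H.
W_min = 4200 × 19.11/294.76 = 272.3 MJ = 258100 Btu.

258000 Btu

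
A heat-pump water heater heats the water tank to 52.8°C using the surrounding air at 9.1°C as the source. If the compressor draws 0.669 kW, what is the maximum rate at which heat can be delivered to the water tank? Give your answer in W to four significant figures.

4990 W

In absolute terms T_C = 282.25 K and T_H = 325.95 K, so ΔT = 43.70 K.
COP_Carnot = T_H/ΔT = 325.95/43.70 = 7.459.
Q̇_max = COP_Carnot × Ẇ = 7.459 × 0.6690 kW = 4.990 kW = 4990 W.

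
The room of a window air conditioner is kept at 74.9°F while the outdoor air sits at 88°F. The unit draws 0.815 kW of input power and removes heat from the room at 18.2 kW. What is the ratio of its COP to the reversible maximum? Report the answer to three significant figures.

0.547

COP_actual = Q̇_C/Ẇ = 18.20/0.8150 = 22.33.
In absolute terms T_C = 296.98 K and T_H = 304.26 K, so ΔT = 7.278 K.
COP_Carnot = T_C/ΔT = 296.98/7.278 = 40.81.
η_II = COP_actual/COP_Carnot = 22.33/40.81 = 0.5472.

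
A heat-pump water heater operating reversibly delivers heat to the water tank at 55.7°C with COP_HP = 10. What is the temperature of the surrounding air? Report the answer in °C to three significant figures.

22.8 °C

COP_HP = T_H/(T_H − T_C) gives T_H − T_C = T_H/COP.
With T_H = 328.85 K, T_C = 328.85 × (1 − 1/10) = 295.96 K.
Converting, 295.96 K = 22.81°C.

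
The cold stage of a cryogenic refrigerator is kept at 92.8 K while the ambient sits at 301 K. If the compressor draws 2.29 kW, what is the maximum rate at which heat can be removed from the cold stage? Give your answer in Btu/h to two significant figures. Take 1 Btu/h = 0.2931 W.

The reservoir spacing is ΔT = 301 − 92.8 = 208.2 K.
COP_Carnot = T_C/ΔT = 92.80/208.2 = 0.4457.
Q̇_max = COP_Carnot × Ẇ = 0.4457 × 2.290 kW = 1.021 kW = 3482 Btu/h.

3500 Btu/h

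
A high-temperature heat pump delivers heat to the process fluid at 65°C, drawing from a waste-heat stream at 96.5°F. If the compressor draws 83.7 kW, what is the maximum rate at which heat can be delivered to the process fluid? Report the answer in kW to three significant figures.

970 kW

In absolute terms T_C = 308.98 K and T_H = 338.15 K, so ΔT = 29.17 K.
COP_Carnot = T_H/ΔT = 338.15/29.17 = 11.59.
Q̇_max = COP_Carnot × Ẇ = 11.59 × 83.70 kW = 970.4 kW.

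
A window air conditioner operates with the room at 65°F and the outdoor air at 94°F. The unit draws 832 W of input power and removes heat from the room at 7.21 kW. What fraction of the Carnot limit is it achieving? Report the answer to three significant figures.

Converting, Q̇_C = 7.210 kW = 7210 W, so COP_actual = Q̇_C/Ẇ = 7210/832.0 = 8.666.
In absolute terms T_C = 291.48 K and T_H = 307.59 K, so ΔT = 16.11 K.
COP_Carnot = T_C/ΔT = 291.48/16.11 = 18.09.
η_II = COP_actual/COP_Carnot = 8.666/18.09 = 0.4790.

0.479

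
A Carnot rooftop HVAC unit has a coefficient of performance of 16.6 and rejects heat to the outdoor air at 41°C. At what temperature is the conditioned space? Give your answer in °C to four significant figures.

For a Carnot refrigerator COP_R = T_C/(T_H − T_C), so T_C = COP·T_H/(1 + COP).
With T_H = 314.15 K, T_C = 16.6 × 314.15/17.60 = 296.30 K.
Converting, 296.30 K = 23.15°C.

23.15 °C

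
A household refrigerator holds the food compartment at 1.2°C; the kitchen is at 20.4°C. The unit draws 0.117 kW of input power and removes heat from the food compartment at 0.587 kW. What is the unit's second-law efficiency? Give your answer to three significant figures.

COP_actual = Q̇_C/Ẇ = 0.5870/0.1170 = 5.017.
In absolute terms T_C = 274.35 K and T_H = 293.55 K, so ΔT = 19.20 K.
COP_Carnot = T_C/ΔT = 274.35/19.20 = 14.29.
η_II = COP_actual/COP_Carnot = 5.017/14.29 = 0.3511.

0.351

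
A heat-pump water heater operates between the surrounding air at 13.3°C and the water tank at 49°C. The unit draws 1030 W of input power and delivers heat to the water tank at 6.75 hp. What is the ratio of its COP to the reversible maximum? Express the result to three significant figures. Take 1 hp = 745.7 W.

Converting, Q̇_H = 6.750 hp = 5033 W, so COP_actual = Q̇_H/Ẇ = 5033/1030 = 4.887.
In absolute terms T_C = 286.45 K and T_H = 322.15 K, so ΔT = 35.70 K.
COP_Carnot = T_H/ΔT = 322.15/35.70 = 9.024.
η_II = COP_actual/COP_Carnot = 4.887/9.024 = 0.5416.

0.542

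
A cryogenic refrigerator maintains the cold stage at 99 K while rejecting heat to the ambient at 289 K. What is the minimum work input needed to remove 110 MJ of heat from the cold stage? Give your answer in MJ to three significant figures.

211 MJ

The reservoir spacing is ΔT = 289 − 99 = 190.0 K.
The reversible limit is COP_R = T_C/ΔT = 0.5211, so W_min = Q_C/COP = Q_C·ΔT/T_C.
W_min = 110.0 × 190.0/99.00 = 211.1 MJ.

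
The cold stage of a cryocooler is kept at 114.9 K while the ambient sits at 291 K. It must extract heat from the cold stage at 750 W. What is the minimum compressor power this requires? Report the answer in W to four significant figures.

1149 W

The reservoir spacing is ΔT = 291 − 114.9 = 176.1 K.
COP_Carnot = T_C/ΔT = 114.90/176.1 = 0.6525.
Ẇ_min = Q̇/COP_Carnot = 750.0/0.6525 = 1149 W.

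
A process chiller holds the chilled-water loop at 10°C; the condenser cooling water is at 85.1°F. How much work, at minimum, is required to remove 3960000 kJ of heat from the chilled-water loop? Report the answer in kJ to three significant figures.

In absolute terms T_C = 283.15 K and T_H = 302.65 K, so ΔT = 19.50 K.
The reversible limit is COP_R = T_C/ΔT = 14.52, so W_min = Q_C/COP = Q_C·ΔT/T_C.
W_min = 3960000 × 19.50/283.15 = 272700 kJ.

273000 kJ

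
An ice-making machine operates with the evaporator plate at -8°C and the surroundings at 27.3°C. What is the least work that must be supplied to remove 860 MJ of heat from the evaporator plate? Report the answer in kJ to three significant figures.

In absolute terms T_C = 265.15 K and T_H = 300.45 K, so ΔT = 35.30 K.
The reversible limit is COP_R = T_C/ΔT = 7.511, so W_min = Q_C/COP = Q_C·ΔT/T_C.
W_min = 860.0 × 35.30/265.15 = 114.5 MJ = 114500 kJ.

114000 kJ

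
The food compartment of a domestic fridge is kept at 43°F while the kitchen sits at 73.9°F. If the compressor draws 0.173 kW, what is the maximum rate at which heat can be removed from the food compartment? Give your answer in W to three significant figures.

2810 W

In absolute terms T_C = 279.26 K and T_H = 296.43 K, so ΔT = 17.17 K.
COP_Carnot = T_C/ΔT = 279.26/17.17 = 16.27.
Q̇_max = COP_Carnot × Ẇ = 16.27 × 0.1730 kW = 2.814 kW = 2814 W.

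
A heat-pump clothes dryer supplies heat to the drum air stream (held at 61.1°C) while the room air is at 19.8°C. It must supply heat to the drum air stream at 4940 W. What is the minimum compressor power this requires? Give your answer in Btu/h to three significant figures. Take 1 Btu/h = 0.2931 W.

2080 Btu/h

In absolute terms T_C = 292.95 K and T_H = 334.25 K, so ΔT = 41.30 K.
COP_Carnot = T_H/ΔT = 334.25/41.30 = 8.093.
Ẇ_min = Q̇/COP_Carnot = 4940/8.093 = 610.4 W = 2083 Btu/h.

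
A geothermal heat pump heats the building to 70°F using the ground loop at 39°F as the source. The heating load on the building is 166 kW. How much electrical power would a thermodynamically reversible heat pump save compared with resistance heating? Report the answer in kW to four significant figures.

In absolute terms T_C = 277.04 K and T_H = 294.26 K, so ΔT = 17.22 K.
COP_Carnot = T_H/ΔT = 294.26/17.22 = 17.09.
Resistance heating needs Ẇ_res = Q̇_H = 166.0 kW; the reversible heat pump needs only Ẇ_hp = Q̇_H/COP = 9.715 kW.
Saving = 166.0 − 9.715 = 156.3 kW.

156.3 kW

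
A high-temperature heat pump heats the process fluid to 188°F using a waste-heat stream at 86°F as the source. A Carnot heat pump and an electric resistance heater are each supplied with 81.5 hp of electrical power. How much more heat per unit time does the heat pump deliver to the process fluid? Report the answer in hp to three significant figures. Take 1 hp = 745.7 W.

436 hp

In absolute terms T_C = 303.15 K and T_H = 359.82 K, so ΔT = 56.67 K.
COP_Carnot = T_H/ΔT = 359.82/56.67 = 6.350.
The heat pump delivers Q̇_H = COP × Ẇ = 517.5 hp; the resistance heater delivers Ẇ = 81.50 hp.
Extra = (COP − 1)·Ẇ = 436.0 hp.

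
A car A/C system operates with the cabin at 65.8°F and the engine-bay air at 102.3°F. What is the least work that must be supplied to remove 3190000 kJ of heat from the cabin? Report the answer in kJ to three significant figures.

In absolute terms T_C = 291.93 K and T_H = 312.21 K, so ΔT = 20.28 K.
The reversible limit is COP_R = T_C/ΔT = 14.40, so W_min = Q_C/COP = Q_C·ΔT/T_C.
W_min = 3190000 × 20.28/291.93 = 221600 kJ.

222000 kJ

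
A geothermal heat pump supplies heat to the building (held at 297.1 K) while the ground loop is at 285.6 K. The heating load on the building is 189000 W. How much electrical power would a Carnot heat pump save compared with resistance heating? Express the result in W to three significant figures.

182000 W

The reservoir spacing is ΔT = 297.1 − 285.6 = 11.50 K.
COP_Carnot = T_H/ΔT = 297.10/11.50 = 25.83.
Resistance heating needs Ẇ_res = Q̇_H = 189000 W; the reversible heat pump needs only Ẇ_hp = Q̇_H/COP = 7316 W.
Saving = 189000 − 7316 = 181700 W.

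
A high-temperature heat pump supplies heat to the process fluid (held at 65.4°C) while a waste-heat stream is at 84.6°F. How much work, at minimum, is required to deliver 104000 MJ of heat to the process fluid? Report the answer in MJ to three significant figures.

In absolute terms T_C = 302.37 K and T_H = 338.55 K, so ΔT = 36.18 K.
The reversible limit is COP_HP = T_H/ΔT = 9.358, so W_min = Q_H/COP = Q_H·ΔT/T_H.
W_min = 104000 × 36.18/338.55 = 11110 MJ.

11100 MJ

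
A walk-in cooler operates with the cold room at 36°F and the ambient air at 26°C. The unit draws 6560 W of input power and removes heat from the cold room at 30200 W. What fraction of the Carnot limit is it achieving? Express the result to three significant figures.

COP_actual = Q̇_C/Ẇ = 30200/6560 = 4.604.
In absolute terms T_C = 275.37 K and T_H = 299.15 K, so ΔT = 23.78 K.
COP_Carnot = T_C/ΔT = 275.37/23.78 = 11.58.
η_II = COP_actual/COP_Carnot = 4.604/11.58 = 0.3975.

0.398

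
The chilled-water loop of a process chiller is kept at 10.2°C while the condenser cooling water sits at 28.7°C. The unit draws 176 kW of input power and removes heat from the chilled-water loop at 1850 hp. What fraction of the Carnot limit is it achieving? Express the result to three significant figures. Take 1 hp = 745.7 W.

0.512

Converting, Q̇_C = 1850 hp = 1380 kW, so COP_actual = Q̇_C/Ẇ = 1380/176.0 = 7.838.
In absolute terms T_C = 283.35 K and T_H = 301.85 K, so ΔT = 18.50 K.
COP_Carnot = T_C/ΔT = 283.35/18.50 = 15.32.
η_II = COP_actual/COP_Carnot = 7.838/15.32 = 0.5118.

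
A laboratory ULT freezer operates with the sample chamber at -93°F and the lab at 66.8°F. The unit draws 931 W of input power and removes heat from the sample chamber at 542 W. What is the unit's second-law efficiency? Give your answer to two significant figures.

COP_actual = Q̇_C/Ẇ = 542.0/931.0 = 0.5822.
In absolute terms T_C = 203.71 K and T_H = 292.48 K, so ΔT = 88.78 K.
COP_Carnot = T_C/ΔT = 203.71/88.78 = 2.295.
η_II = COP_actual/COP_Carnot = 0.5822/2.295 = 0.2537.

0.25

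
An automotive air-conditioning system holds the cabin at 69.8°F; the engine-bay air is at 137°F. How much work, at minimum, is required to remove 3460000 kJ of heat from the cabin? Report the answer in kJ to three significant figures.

In absolute terms T_C = 294.15 K and T_H = 331.48 K, so ΔT = 37.33 K.
The reversible limit is COP_R = T_C/ΔT = 7.879, so W_min = Q_C/COP = Q_C·ΔT/T_C.
W_min = 3460000 × 37.33/294.15 = 439100 kJ.

439000 kJ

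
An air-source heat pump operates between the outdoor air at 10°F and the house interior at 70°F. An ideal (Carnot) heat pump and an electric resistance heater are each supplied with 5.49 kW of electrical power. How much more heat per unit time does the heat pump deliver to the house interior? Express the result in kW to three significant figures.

43.0 kW

In absolute terms T_C = 260.93 K and T_H = 294.26 K, so ΔT = 33.33 K.
COP_Carnot = T_H/ΔT = 294.26/33.33 = 8.828.
The heat pump delivers Q̇_H = COP × Ẇ = 48.46 kW; the resistance heater delivers Ẇ = 5.490 kW.
Extra = (COP − 1)·Ẇ = 42.97 kW.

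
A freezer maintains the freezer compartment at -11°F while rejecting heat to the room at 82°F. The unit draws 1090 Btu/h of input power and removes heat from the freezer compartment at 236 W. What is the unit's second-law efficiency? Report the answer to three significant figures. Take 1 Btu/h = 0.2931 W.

0.153

Converting, Q̇_C = 236.0 W = 805.2 Btu/h, so COP_actual = Q̇_C/Ẇ = 805.2/1090 = 0.7387.
In absolute terms T_C = 249.26 K and T_H = 300.93 K, so ΔT = 51.67 K.
COP_Carnot = T_C/ΔT = 249.26/51.67 = 4.824.
η_II = COP_actual/COP_Carnot = 0.7387/4.824 = 0.1531.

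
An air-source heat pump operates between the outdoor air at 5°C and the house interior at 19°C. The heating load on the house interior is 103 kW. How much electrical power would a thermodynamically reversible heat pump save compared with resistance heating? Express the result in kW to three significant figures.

98.1 kW

In absolute terms T_C = 278.15 K and T_H = 292.15 K, so ΔT = 14.00 K.
COP_Carnot = T_H/ΔT = 292.15/14.00 = 20.87.
Resistance heating needs Ẇ_res = Q̇_H = 103.0 kW; the reversible heat pump needs only Ẇ_hp = Q̇_H/COP = 4.936 kW.
Saving = 103.0 − 4.936 = 98.06 kW.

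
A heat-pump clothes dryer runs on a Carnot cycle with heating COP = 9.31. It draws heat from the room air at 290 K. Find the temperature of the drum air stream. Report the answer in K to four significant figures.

324.9 K

COP_HP = T_H/(T_H − T_C) rearranges to T_H = COP·T_C/(COP − 1).
With T_C = 290.00 K, T_H = 9.31 × 290.00/8.310 = 324.90 K.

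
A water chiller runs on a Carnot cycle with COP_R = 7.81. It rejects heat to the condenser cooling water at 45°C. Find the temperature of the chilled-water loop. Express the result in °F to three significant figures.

For a Carnot refrigerator COP_R = T_C/(T_H − T_C), so T_C = COP·T_H/(1 + COP).
With T_H = 318.15 K, T_C = 7.81 × 318.15/8.810 = 282.04 K.
Converting, 282.04 K = 48.00°F.

48.0 °F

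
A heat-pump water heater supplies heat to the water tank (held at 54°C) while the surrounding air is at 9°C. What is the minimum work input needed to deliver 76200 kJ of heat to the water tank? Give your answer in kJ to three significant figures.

In absolute terms T_C = 282.15 K and T_H = 327.15 K, so ΔT = 45.00 K.
The reversible limit is COP_HP = T_H/ΔT = 7.270, so W_min = Q_H/COP = Q_H·ΔT/T_H.
W_min = 76200 × 45.00/327.15 = 10480 kJ.

10500 kJ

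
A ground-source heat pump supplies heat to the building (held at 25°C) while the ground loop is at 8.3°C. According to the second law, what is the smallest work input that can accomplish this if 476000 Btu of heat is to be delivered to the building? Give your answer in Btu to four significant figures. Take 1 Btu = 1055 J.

In absolute terms T_C = 281.45 K and T_H = 298.15 K, so ΔT = 16.70 K.
The reversible limit is COP_HP = T_H/ΔT = 17.85, so W_min = Q_H/COP = Q_H·ΔT/T_H.
W_min = 476000 × 16.70/298.15 = 26660 Btu.

26660 Btu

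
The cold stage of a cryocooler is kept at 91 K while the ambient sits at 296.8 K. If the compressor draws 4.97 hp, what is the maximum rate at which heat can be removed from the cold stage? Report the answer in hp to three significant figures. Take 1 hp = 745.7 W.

The reservoir spacing is ΔT = 296.8 − 91 = 205.8 K.
COP_Carnot = T_C/ΔT = 91.00/205.8 = 0.4422.
Q̇_max = COP_Carnot × Ẇ = 0.4422 × 4.970 hp = 2.198 hp.

2.20 hp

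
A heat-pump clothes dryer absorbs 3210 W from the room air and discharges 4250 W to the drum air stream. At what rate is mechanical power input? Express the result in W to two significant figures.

For a cyclic device the first law requires Q̇_H = Q̇_C + Ẇ.
Ẇ = Q̇_H − Q̇_C = 1040 W.

1000 W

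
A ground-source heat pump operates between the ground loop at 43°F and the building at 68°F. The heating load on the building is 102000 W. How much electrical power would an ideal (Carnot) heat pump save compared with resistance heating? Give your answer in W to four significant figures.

In absolute terms T_C = 279.26 K and T_H = 293.15 K, so ΔT = 13.89 K.
COP_Carnot = T_H/ΔT = 293.15/13.89 = 21.11.
Resistance heating needs Ẇ_res = Q̇_H = 102000 W; the reversible heat pump needs only Ẇ_hp = Q̇_H/COP = 4833 W.
Saving = 102000 − 4833 = 97170 W.

97170 W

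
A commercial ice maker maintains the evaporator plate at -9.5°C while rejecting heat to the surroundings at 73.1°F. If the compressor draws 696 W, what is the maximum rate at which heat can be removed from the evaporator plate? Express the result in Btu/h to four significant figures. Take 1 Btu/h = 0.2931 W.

19360 Btu/h

In absolute terms T_C = 263.65 K and T_H = 295.98 K, so ΔT = 32.33 K.
COP_Carnot = T_C/ΔT = 263.65/32.33 = 8.154.
Q̇_max = COP_Carnot × Ẇ = 8.154 × 696.0 W = 5675 W = 19360 Btu/h.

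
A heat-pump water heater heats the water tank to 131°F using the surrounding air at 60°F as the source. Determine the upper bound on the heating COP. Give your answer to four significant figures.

In absolute terms T_C = 288.71 K and T_H = 328.15 K, so ΔT = 39.44 K.
For a reversible cycle, COP_Carnot = T_H/ΔT = 328.15/39.44 = 8.319.

8.319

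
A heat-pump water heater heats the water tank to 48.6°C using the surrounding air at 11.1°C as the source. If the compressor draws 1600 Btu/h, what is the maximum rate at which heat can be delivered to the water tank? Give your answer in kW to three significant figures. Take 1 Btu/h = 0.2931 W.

In absolute terms T_C = 284.25 K and T_H = 321.75 K, so ΔT = 37.50 K.
COP_Carnot = T_H/ΔT = 321.75/37.50 = 8.580.
Q̇_max = COP_Carnot × Ẇ = 8.580 × 1600 Btu/h = 13730 Btu/h = 4.024 kW.

4.02 kW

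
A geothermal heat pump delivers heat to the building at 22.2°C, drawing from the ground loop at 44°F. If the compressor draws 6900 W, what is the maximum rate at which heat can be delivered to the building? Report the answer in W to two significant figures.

In absolute terms T_C = 279.82 K and T_H = 295.35 K, so ΔT = 15.53 K.
COP_Carnot = T_H/ΔT = 295.35/15.53 = 19.01.
Q̇_max = COP_Carnot × Ẇ = 19.01 × 6900 W = 131200 W.

130000 W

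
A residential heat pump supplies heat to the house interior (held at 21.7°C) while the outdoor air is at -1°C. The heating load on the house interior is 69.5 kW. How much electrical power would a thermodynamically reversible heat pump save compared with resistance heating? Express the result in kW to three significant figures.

64.1 kW

In absolute terms T_C = 272.15 K and T_H = 294.85 K, so ΔT = 22.70 K.
COP_Carnot = T_H/ΔT = 294.85/22.70 = 12.99.
Resistance heating needs Ẇ_res = Q̇_H = 69.50 kW; the reversible heat pump needs only Ẇ_hp = Q̇_H/COP = 5.351 kW.
Saving = 69.50 − 5.351 = 64.15 kW.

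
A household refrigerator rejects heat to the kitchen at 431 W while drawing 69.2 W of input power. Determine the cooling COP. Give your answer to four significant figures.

The first law gives Q̇_H = Q̇_C + Ẇ, so the three rates are Q̇_C = 361.8, Q̇_H = 431.0, Ẇ = 69.20 W.
COP_R = Q̇_C/Ẇ = 361.8/69.20 = 5.228.

5.228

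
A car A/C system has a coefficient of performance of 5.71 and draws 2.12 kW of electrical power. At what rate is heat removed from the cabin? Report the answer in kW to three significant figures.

Q̇_C = COP × Ẇ = 5.71 × 2.120 = 12.11 kW.

12.1 kW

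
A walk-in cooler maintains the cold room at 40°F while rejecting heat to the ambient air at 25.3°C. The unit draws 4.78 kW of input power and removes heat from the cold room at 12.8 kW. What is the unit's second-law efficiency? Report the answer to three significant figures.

0.201

COP_actual = Q̇_C/Ẇ = 12.80/4.780 = 2.678.
In absolute terms T_C = 277.59 K and T_H = 298.45 K, so ΔT = 20.86 K.
COP_Carnot = T_C/ΔT = 277.59/20.86 = 13.31.
η_II = COP_actual/COP_Carnot = 2.678/13.31 = 0.2012.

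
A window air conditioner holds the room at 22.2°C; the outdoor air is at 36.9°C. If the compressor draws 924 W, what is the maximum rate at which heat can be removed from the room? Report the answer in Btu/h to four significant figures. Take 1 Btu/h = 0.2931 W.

In absolute terms T_C = 295.35 K and T_H = 310.05 K, so ΔT = 14.70 K.
COP_Carnot = T_C/ΔT = 295.35/14.70 = 20.09.
Q̇_max = COP_Carnot × Ẇ = 20.09 × 924.0 W = 18560 W = 63340 Btu/h.

63340 Btu/h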